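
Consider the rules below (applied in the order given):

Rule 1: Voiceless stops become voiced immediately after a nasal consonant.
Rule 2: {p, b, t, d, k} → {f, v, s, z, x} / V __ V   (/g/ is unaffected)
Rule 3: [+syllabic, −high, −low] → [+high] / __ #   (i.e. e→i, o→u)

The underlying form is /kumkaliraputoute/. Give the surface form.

Rule 1 (post-nasal voicing): /k/ is a voiceless stop immediately after the nasal /m/, so it voices to [g]. /kumkaliraputoute/ → kumgaliraputoute.
Rule 2 (intervocalic spirantization): /p/ is a stop between vowels /a/ and /u/, so it spirantizes to the fricative [f]. /t/ is a stop between vowels /u/ and /o/, so it spirantizes to the fricative [s]. /t/ is a stop between vowels /u/ and /e/, so it spirantizes to the fricative [s]. /kumgaliraputoute/ → kumgalirafusouse.
Rule 3 (final vowel raising): /e/ is a mid vowel in word-final position, so it raises to [i]. /kumgalirafusouse/ → kumgalirafusousi.

kumgalirafusousi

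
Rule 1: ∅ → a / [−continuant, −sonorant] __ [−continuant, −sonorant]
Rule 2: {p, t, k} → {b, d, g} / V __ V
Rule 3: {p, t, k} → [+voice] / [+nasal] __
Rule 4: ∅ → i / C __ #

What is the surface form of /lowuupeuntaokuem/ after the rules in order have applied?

Rule 1 (stop-cluster a-epenthesis): no segment meets the environment; /lowuupeuntaokuem/ is unchanged.
Rule 2 (intervocalic voicing): /p/ is a voiceless stop between vowels /u/ and /e/, so it voices to [b]. /k/ is a voiceless stop between vowels /o/ and /u/, so it voices to [g]. /lowuupeuntaokuem/ → lowuubeuntaoguem.
Rule 3 (post-nasal voicing): /t/ is a voiceless stop immediately after the nasal /n/, so it voices to [d]. /lowuubeuntaoguem/ → lowuubeundaoguem.
Rule 4 (final i-epenthesis): the form ends in the consonant /m/, so [i] is inserted word-finally. /lowuubeundaoguem/ → lowuubeundaoguemi.

lowuubeundaoguemi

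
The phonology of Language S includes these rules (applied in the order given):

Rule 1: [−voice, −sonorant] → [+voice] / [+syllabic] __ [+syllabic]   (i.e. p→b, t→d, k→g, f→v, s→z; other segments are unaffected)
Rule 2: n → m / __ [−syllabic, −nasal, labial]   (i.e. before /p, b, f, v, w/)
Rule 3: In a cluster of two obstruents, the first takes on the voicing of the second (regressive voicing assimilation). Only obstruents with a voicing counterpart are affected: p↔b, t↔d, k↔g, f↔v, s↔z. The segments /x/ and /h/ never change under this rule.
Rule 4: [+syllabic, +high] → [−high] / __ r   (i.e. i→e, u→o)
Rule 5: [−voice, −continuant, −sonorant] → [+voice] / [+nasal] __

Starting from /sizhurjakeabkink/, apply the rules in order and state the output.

sishorjageapking

Rule 1 (intervocalic voicing): /k/ is a voiceless obstruent between vowels /a/ and /e/, so it voices to [g]. /sizhurjakeabkink/ → sizhurjageabkink.
Rule 2 (nasal place assimilation): no segment meets the environment; /sizhurjageabkink/ is unchanged.
Rule 3 (regressive voicing assimilation): /z/ precedes the voiceless obstruent /h/, so it devoices to [s] by assimilation. /b/ precedes the voiceless obstruent /k/, so it devoices to [p] by assimilation. /sizhurjageabkink/ → sishurjageapkink.
Rule 4 (pre-rhotic lowering): /u/ is a high vowel immediately before /r/, so it lowers to [o]. /sishurjageapkink/ → sishorjageapkink.
Rule 5 (post-nasal voicing): /k/ is a voiceless stop immediately after the nasal /n/, so it voices to [g]. /sishorjageapkink/ → sishorjageapking.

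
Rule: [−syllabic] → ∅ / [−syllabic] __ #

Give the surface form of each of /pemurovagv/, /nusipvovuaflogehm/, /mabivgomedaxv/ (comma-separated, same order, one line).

/pemurovagv/: /v/ is the second consonant of a word-final cluster /gv/, so it deletes. → [pemurovag].
/nusipvovuaflogehm/: /m/ is the second consonant of a word-final cluster /hm/, so it deletes. → [nusipvovuaflogeh].
/mabivgomedaxv/: /v/ is the second consonant of a word-final cluster /xv/, so it deletes. → [mabivgomedax].

pemurovag, nusipvovuaflogeh, mabivgomedax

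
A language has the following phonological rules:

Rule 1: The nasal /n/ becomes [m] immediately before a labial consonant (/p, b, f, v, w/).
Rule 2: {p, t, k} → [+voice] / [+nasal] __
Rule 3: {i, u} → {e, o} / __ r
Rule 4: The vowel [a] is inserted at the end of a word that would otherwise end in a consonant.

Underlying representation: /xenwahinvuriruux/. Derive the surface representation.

xemwahimvoreruuxa

Rule 1 (nasal place assimilation): /n/ precedes the labial consonant /w/, so it assimilates in place to [m]. /n/ precedes the labial consonant /v/, so it assimilates in place to [m]. /xenwahinvuriruux/ → xemwahimvuriruux.
Rule 2 (post-nasal voicing): no segment meets the environment; /xemwahimvuriruux/ is unchanged.
Rule 3 (pre-rhotic lowering): /u/ is a high vowel immediately before /r/, so it lowers to [o]. /i/ is a high vowel immediately before /r/, so it lowers to [e]. /xemwahimvuriruux/ → xemwahimvoreruux.
Rule 4 (final a-epenthesis): the form ends in the consonant /x/, so [a] is inserted word-finally. /xemwahimvoreruux/ → xemwahimvoreruuxa.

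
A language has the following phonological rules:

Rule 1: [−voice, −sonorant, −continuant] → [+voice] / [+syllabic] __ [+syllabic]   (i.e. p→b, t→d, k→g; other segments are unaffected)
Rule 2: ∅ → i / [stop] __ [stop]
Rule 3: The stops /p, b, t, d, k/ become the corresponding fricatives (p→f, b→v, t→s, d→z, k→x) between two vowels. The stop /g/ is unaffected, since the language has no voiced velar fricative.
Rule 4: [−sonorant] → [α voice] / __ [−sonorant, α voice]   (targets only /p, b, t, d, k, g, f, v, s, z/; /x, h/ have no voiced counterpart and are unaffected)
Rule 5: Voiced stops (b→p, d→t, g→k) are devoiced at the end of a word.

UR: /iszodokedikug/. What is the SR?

izzozogeziguk

Rule 1 (intervocalic voicing): /k/ is a voiceless stop between vowels /o/ and /e/, so it voices to [g]. /k/ is a voiceless stop between vowels /i/ and /u/, so it voices to [g]. /iszodokedikug/ → iszodogedigug.
Rule 2 (stop-cluster i-epenthesis): no segment meets the environment; /iszodogedigug/ is unchanged.
Rule 3 (intervocalic spirantization): /d/ is a stop between vowels /o/ and /o/, so it spirantizes to the fricative [z]. /d/ is a stop between vowels /e/ and /i/, so it spirantizes to the fricative [z]. /iszodogedigug/ → iszozogezigug.
Rule 4 (regressive voicing assimilation): /s/ precedes the voiced obstruent /z/, so it voices to [z] by assimilation. /iszozogezigug/ → izzozogezigug.
Rule 5 (final devoicing): /g/ is a voiced stop in word-final position, so it devoices to [k]. /izzozogezigug/ → izzozogeziguk.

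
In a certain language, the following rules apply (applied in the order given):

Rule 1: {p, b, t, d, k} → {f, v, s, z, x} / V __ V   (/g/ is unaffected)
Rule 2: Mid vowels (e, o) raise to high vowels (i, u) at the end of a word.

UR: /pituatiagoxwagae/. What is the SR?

pisuasiagoxwagai

Rule 1 (intervocalic spirantization): /t/ is a stop between vowels /i/ and /u/, so it spirantizes to the fricative [s]. /t/ is a stop between vowels /a/ and /i/, so it spirantizes to the fricative [s]. /pituatiagoxwagae/ → pisuasiagoxwagae.
Rule 2 (final vowel raising): /e/ is a mid vowel in word-final position, so it raises to [i]. /pisuasiagoxwagae/ → pisuasiagoxwagai.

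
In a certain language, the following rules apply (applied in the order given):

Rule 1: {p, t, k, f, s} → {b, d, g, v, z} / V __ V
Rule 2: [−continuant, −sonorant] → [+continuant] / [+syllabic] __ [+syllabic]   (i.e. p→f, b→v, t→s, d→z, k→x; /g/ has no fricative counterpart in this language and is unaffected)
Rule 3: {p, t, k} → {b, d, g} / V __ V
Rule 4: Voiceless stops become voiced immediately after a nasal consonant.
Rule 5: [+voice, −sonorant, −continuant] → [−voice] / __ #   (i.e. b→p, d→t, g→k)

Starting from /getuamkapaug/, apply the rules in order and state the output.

Rule 1 (intervocalic voicing): /t/ is a voiceless obstruent between vowels /e/ and /u/, so it voices to [d]. /p/ is a voiceless obstruent between vowels /a/ and /a/, so it voices to [b]. /getuamkapaug/ → geduamkabaug.
Rule 2 (intervocalic spirantization): /d/ is a stop between vowels /e/ and /u/, so it spirantizes to the fricative [z]. /b/ is a stop between vowels /a/ and /a/, so it spirantizes to the fricative [v]. /geduamkabaug/ → gezuamkavaug.
Rule 3 (intervocalic voicing): no segment meets the environment; /gezuamkavaug/ is unchanged.
Rule 4 (post-nasal voicing): /k/ is a voiceless stop immediately after the nasal /m/, so it voices to [g]. /gezuamkavaug/ → gezuamgavaug.
Rule 5 (final devoicing): /g/ is a voiced stop in word-final position, so it devoices to [k]. /gezuamgavaug/ → gezuamgavauk.

gezuamgavauk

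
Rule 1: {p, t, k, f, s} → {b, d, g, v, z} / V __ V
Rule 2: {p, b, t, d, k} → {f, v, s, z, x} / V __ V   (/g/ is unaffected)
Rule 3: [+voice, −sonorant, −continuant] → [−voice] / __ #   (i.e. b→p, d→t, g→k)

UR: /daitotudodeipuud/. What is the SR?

daizozuzozeivuut

Rule 1 (intervocalic voicing): /t/ is a voiceless obstruent between vowels /i/ and /o/, so it voices to [d]. /t/ is a voiceless obstruent between vowels /o/ and /u/, so it voices to [d]. /p/ is a voiceless obstruent between vowels /i/ and /u/, so it voices to [b]. /daitotudodeipuud/ → daidodudodeibuud.
Rule 2 (intervocalic spirantization): /d/ is a stop between vowels /i/ and /o/, so it spirantizes to the fricative [z]. /d/ is a stop between vowels /o/ and /u/, so it spirantizes to the fricative [z]. /d/ is a stop between vowels /u/ and /o/, so it spirantizes to the fricative [z]. /d/ is a stop between vowels /o/ and /e/, so it spirantizes to the fricative [z]. /b/ is a stop between vowels /i/ and /u/, so it spirantizes to the fricative [v]. /daidodudodeibuud/ → daizozuzozeivuud.
Rule 3 (final devoicing): /d/ is a voiced stop in word-final position, so it devoices to [t]. /daizozuzozeivuud/ → daizozuzozeivuut.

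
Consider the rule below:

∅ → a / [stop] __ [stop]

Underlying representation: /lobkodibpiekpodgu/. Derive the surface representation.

/b/ and /k/ form a stop–stop cluster, so [a] is inserted between them.
/b/ and /p/ form a stop–stop cluster, so [a] is inserted between them.
/k/ and /p/ form a stop–stop cluster, so [a] is inserted between them.
/d/ and /g/ form a stop–stop cluster, so [a] is inserted between them.
Surface form: [lobakodibapiekapodagu].

lobakodibapiekapodagu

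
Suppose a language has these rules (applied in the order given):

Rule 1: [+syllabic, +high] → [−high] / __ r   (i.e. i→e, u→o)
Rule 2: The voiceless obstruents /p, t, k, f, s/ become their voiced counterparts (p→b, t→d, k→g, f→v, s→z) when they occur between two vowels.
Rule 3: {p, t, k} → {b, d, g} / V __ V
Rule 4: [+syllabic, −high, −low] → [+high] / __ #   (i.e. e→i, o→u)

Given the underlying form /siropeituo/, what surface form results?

Rule 1 (pre-rhotic lowering): /i/ is a high vowel immediately before /r/, so it lowers to [e]. /siropeituo/ → seropeituo.
Rule 2 (intervocalic voicing): /p/ is a voiceless obstruent between vowels /o/ and /e/, so it voices to [b]. /t/ is a voiceless obstruent between vowels /i/ and /u/, so it voices to [d]. /seropeituo/ → serobeiduo.
Rule 3 (intervocalic voicing): no segment meets the environment; /serobeiduo/ is unchanged.
Rule 4 (final vowel raising): /o/ is a mid vowel in word-final position, so it raises to [u]. /serobeiduo/ → serobeiduu.

serobeiduu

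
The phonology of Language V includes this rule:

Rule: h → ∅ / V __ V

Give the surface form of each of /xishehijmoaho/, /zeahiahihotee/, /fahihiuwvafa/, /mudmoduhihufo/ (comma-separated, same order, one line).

/xishehijmoaho/: /h/ occurs between vowels /e/ and /i/, so it deletes. /h/ occurs between vowels /a/ and /o/, so it deletes. → [xisheijmoao].
/zeahiahihotee/: /h/ occurs between vowels /a/ and /i/, so it deletes. /h/ occurs between vowels /a/ and /i/, so it deletes. /h/ occurs between vowels /i/ and /o/, so it deletes. → [zeaiaiotee].
/fahihiuwvafa/: /h/ occurs between vowels /a/ and /i/, so it deletes. /h/ occurs between vowels /i/ and /i/, so it deletes. → [faiiuwvafa].
/mudmoduhihufo/: /h/ occurs between vowels /u/ and /i/, so it deletes. /h/ occurs between vowels /i/ and /u/, so it deletes. → [mudmoduiufo].

xisheijmoao, zeaiaiotee, faiiuwvafa, mudmoduiufo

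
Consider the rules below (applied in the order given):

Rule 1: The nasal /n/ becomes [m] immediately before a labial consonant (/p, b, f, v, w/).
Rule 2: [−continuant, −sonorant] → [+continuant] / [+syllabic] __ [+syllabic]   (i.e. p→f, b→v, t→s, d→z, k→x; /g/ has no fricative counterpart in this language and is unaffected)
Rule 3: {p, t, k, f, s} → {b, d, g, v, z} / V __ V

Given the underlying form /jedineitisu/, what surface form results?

Rule 1 (nasal place assimilation): no segment meets the environment; /jedineitisu/ is unchanged.
Rule 2 (intervocalic spirantization): /d/ is a stop between vowels /e/ and /i/, so it spirantizes to the fricative [z]. /t/ is a stop between vowels /i/ and /i/, so it spirantizes to the fricative [s]. /jedineitisu/ → jezineisisu.
Rule 3 (intervocalic voicing): /s/ is a voiceless obstruent between vowels /i/ and /i/, so it voices to [z]. /s/ is a voiceless obstruent between vowels /i/ and /u/, so it voices to [z]. /jezineisisu/ → jezineizizu.

jezineizizu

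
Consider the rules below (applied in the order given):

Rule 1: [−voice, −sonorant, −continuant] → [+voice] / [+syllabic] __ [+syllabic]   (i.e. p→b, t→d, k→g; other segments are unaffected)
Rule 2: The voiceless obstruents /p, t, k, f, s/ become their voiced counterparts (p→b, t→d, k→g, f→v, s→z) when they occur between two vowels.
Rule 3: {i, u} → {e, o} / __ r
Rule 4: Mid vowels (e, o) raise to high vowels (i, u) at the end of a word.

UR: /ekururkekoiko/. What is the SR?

Rule 1 (intervocalic voicing): /k/ is a voiceless stop between vowels /e/ and /u/, so it voices to [g]. /k/ is a voiceless stop between vowels /e/ and /o/, so it voices to [g]. /k/ is a voiceless stop between vowels /i/ and /o/, so it voices to [g]. /ekururkekoiko/ → egururkegoigo.
Rule 2 (intervocalic voicing): no segment meets the environment; /egururkegoigo/ is unchanged.
Rule 3 (pre-rhotic lowering): /u/ is a high vowel immediately before /r/, so it lowers to [o]. /u/ is a high vowel immediately before /r/, so it lowers to [o]. /egururkegoigo/ → egororkegoigo.
Rule 4 (final vowel raising): /o/ is a mid vowel in word-final position, so it raises to [u]. /egororkegoigo/ → egororkegoigu.

egororkegoigu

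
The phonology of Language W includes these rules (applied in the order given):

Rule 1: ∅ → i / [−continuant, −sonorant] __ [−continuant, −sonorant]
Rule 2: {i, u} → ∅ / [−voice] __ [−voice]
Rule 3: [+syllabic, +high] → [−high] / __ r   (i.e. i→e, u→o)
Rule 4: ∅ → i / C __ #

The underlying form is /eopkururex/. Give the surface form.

eopkororexi

Rule 1 (stop-cluster i-epenthesis): /p/ and /k/ form a stop–stop cluster, so [i] is inserted between them. /eopkururex/ → eopikururex.
Rule 2 (high vowel syncope): /i/ is a high vowel flanked by voiceless consonants /p/ and /k/, so it deletes. /eopikururex/ → eopkururex.
Rule 3 (pre-rhotic lowering): /u/ is a high vowel immediately before /r/, so it lowers to [o]. /u/ is a high vowel immediately before /r/, so it lowers to [o]. /eopkururex/ → eopkororex.
Rule 4 (final i-epenthesis): the form ends in the consonant /x/, so [i] is inserted word-finally. /eopkororex/ → eopkororexi.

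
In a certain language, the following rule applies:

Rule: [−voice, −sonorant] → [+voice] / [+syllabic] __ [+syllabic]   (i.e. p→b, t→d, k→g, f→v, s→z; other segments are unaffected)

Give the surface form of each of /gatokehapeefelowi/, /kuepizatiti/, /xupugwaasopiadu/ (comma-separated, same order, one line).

gadogehabeevelowi, kuebizadidi, xubugwaazobiadu

/gatokehapeefelowi/: /t/ is a voiceless obstruent between vowels /a/ and /o/, so it voices to [d]. /k/ is a voiceless obstruent between vowels /o/ and /e/, so it voices to [g]. /p/ is a voiceless obstruent between vowels /a/ and /e/, so it voices to [b]. /f/ is a voiceless obstruent between vowels /e/ and /e/, so it voices to [v]. → [gadogehabeevelowi].
/kuepizatiti/: /p/ is a voiceless obstruent between vowels /e/ and /i/, so it voices to [b]. /t/ is a voiceless obstruent between vowels /a/ and /i/, so it voices to [d]. /t/ is a voiceless obstruent between vowels /i/ and /i/, so it voices to [d]. → [kuebizadidi].
/xupugwaasopiadu/: /p/ is a voiceless obstruent between vowels /u/ and /u/, so it voices to [b]. /s/ is a voiceless obstruent between vowels /a/ and /o/, so it voices to [z]. /p/ is a voiceless obstruent between vowels /o/ and /i/, so it voices to [b]. → [xubugwaazobiadu].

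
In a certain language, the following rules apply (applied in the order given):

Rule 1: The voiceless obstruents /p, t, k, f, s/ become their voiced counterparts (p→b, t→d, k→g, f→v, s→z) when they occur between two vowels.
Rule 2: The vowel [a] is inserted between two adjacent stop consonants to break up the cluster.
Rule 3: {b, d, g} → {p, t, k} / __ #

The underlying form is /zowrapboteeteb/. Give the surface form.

zowrapabodeedep

Rule 1 (intervocalic voicing): /t/ is a voiceless obstruent between vowels /o/ and /e/, so it voices to [d]. /t/ is a voiceless obstruent between vowels /e/ and /e/, so it voices to [d]. /zowrapboteeteb/ → zowrapbodeedeb.
Rule 2 (stop-cluster a-epenthesis): /p/ and /b/ form a stop–stop cluster, so [a] is inserted between them. /zowrapbodeedeb/ → zowrapabodeedeb.
Rule 3 (final devoicing): /b/ is a voiced stop in word-final position, so it devoices to [p]. /zowrapabodeedeb/ → zowrapabodeedep.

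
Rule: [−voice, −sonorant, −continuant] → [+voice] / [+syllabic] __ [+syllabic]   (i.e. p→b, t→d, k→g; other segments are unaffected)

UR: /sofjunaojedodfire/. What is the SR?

No segment of /sofjunaojedodfire/ meets the structural description of the rule, so the form surfaces unchanged.

sofjunaojedodfire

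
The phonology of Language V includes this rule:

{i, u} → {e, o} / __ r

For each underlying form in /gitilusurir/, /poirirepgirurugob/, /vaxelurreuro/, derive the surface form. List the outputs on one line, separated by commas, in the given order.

gitilusorer, poererepgerorugob, vaxelorreoro

/gitilusurir/: /u/ is a high vowel immediately before /r/, so it lowers to [o]. /i/ is a high vowel immediately before /r/, so it lowers to [e]. → [gitilusorer].
/poirirepgirurugob/: /i/ is a high vowel immediately before /r/, so it lowers to [e]. /i/ is a high vowel immediately before /r/, so it lowers to [e]. /i/ is a high vowel immediately before /r/, so it lowers to [e]. /u/ is a high vowel immediately before /r/, so it lowers to [o]. → [poererepgerorugob].
/vaxelurreuro/: /u/ is a high vowel immediately before /r/, so it lowers to [o]. /u/ is a high vowel immediately before /r/, so it lowers to [o]. → [vaxelorreoro].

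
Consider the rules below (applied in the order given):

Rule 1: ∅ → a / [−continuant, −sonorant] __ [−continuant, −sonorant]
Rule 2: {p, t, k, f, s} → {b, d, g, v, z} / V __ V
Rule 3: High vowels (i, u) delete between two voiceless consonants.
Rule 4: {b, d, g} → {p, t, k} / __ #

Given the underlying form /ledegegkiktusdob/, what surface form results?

ledegegagigadusdop

Rule 1 (stop-cluster a-epenthesis): /g/ and /k/ form a stop–stop cluster, so [a] is inserted between them. /k/ and /t/ form a stop–stop cluster, so [a] is inserted between them. /ledegegkiktusdob/ → ledegegakikatusdob.
Rule 2 (intervocalic voicing): /k/ is a voiceless obstruent between vowels /a/ and /i/, so it voices to [g]. /k/ is a voiceless obstruent between vowels /i/ and /a/, so it voices to [g]. /t/ is a voiceless obstruent between vowels /a/ and /u/, so it voices to [d]. /ledegegakikatusdob/ → ledegegagigadusdob.
Rule 3 (high vowel syncope): no segment meets the environment; /ledegegagigadusdob/ is unchanged.
Rule 4 (final devoicing): /b/ is a voiced stop in word-final position, so it devoices to [p]. /ledegegagigadusdob/ → ledegegagigadusdop.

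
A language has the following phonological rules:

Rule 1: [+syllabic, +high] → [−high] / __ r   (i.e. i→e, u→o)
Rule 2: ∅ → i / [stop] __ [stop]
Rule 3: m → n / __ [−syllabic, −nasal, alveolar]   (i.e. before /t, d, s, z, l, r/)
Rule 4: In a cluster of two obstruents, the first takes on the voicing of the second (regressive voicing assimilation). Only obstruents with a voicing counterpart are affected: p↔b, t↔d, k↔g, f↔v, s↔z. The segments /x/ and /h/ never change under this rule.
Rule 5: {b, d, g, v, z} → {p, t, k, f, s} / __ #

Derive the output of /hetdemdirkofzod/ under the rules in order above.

Rule 1 (pre-rhotic lowering): /i/ is a high vowel immediately before /r/, so it lowers to [e]. /hetdemdirkofzod/ → hetdemderkofzod.
Rule 2 (stop-cluster i-epenthesis): /t/ and /d/ form a stop–stop cluster, so [i] is inserted between them. /hetdemderkofzod/ → hetidemderkofzod.
Rule 3 (nasal place assimilation): /m/ precedes the alveolar consonant /d/, so it assimilates in place to [n]. /hetidemderkofzod/ → hetidenderkofzod.
Rule 4 (regressive voicing assimilation): /f/ precedes the voiced obstruent /z/, so it voices to [v] by assimilation. /hetidenderkofzod/ → hetidenderkovzod.
Rule 5 (final devoicing): /d/ is a voiced obstruent in word-final position, so it devoices to [t]. /hetidenderkovzod/ → hetidenderkovzot.

hetidenderkovzot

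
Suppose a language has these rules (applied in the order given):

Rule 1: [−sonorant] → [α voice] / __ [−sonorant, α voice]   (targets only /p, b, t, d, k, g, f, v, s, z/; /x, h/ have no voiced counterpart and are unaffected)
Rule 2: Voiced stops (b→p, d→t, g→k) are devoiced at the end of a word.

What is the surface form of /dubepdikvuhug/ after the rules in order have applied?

dubebdigvuhuk

Rule 1 (regressive voicing assimilation): /p/ precedes the voiced obstruent /d/, so it voices to [b] by assimilation. /k/ precedes the voiced obstruent /v/, so it voices to [g] by assimilation. /dubepdikvuhug/ → dubebdigvuhug.
Rule 2 (final devoicing): /g/ is a voiced stop in word-final position, so it devoices to [k]. /dubebdigvuhug/ → dubebdigvuhuk.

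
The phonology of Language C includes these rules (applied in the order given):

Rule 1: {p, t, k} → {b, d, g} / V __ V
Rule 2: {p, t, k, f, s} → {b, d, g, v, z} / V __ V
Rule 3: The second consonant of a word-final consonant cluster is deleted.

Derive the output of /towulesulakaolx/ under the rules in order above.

Rule 1 (intervocalic voicing): /k/ is a voiceless stop between vowels /a/ and /a/, so it voices to [g]. /towulesulakaolx/ → towulesulagaolx.
Rule 2 (intervocalic voicing): /s/ is a voiceless obstruent between vowels /e/ and /u/, so it voices to [z]. /towulesulagaolx/ → towulezulagaolx.
Rule 3 (final cluster simplification): /x/ is the second consonant of a word-final cluster /lx/, so it deletes. /towulezulagaolx/ → towulezulagaol.

towulezulagaol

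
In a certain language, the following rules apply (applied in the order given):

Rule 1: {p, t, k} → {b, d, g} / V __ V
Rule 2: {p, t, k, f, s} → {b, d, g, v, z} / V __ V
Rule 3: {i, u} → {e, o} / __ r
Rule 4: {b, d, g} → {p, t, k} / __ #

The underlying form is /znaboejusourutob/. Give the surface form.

znaboejuzoorudop

Rule 1 (intervocalic voicing): /t/ is a voiceless stop between vowels /u/ and /o/, so it voices to [d]. /znaboejusourutob/ → znaboejusourudob.
Rule 2 (intervocalic voicing): /s/ is a voiceless obstruent between vowels /u/ and /o/, so it voices to [z]. /znaboejusourudob/ → znaboejuzourudob.
Rule 3 (pre-rhotic lowering): /u/ is a high vowel immediately before /r/, so it lowers to [o]. /znaboejuzourudob/ → znaboejuzoorudob.
Rule 4 (final devoicing): /b/ is a voiced stop in word-final position, so it devoices to [p]. /znaboejuzoorudob/ → znaboejuzoorudop.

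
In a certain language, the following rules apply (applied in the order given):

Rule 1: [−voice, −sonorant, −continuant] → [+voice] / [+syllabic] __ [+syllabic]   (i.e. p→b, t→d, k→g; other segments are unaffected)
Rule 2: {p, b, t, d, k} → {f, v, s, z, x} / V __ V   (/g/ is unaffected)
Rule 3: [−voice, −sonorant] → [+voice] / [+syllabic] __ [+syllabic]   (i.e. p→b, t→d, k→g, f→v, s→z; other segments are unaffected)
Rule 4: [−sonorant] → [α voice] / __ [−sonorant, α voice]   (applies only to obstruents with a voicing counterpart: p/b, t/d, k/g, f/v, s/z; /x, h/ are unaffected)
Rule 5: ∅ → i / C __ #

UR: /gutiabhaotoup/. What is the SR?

Rule 1 (intervocalic voicing): /t/ is a voiceless stop between vowels /u/ and /i/, so it voices to [d]. /t/ is a voiceless stop between vowels /o/ and /o/, so it voices to [d]. /gutiabhaotoup/ → gudiabhaodoup.
Rule 2 (intervocalic spirantization): /d/ is a stop between vowels /u/ and /i/, so it spirantizes to the fricative [z]. /d/ is a stop between vowels /o/ and /o/, so it spirantizes to the fricative [z]. /gudiabhaodoup/ → guziabhaozoup.
Rule 3 (intervocalic voicing): no segment meets the environment; /guziabhaozoup/ is unchanged.
Rule 4 (regressive voicing assimilation): /b/ precedes the voiceless obstruent /h/, so it devoices to [p] by assimilation. /guziabhaozoup/ → guziaphaozoup.
Rule 5 (final i-epenthesis): the form ends in the consonant /p/, so [i] is inserted word-finally. /guziaphaozoup/ → guziaphaozoupi.

guziaphaozoupi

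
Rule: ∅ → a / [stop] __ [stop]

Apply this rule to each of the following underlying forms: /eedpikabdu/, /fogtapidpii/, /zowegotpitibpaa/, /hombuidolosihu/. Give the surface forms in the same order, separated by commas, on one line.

/eedpikabdu/: /d/ and /p/ form a stop–stop cluster, so [a] is inserted between them. /b/ and /d/ form a stop–stop cluster, so [a] is inserted between them. → [eedapikabadu].
/fogtapidpii/: /g/ and /t/ form a stop–stop cluster, so [a] is inserted between them. /d/ and /p/ form a stop–stop cluster, so [a] is inserted between them. → [fogatapidapii].
/zowegotpitibpaa/: /t/ and /p/ form a stop–stop cluster, so [a] is inserted between them. /b/ and /p/ form a stop–stop cluster, so [a] is inserted between them. → [zowegotapitibapaa].
/hombuidolosihu/: the rule's environment is not met; surfaces unchanged as [hombuidolosihu].

eedapikabadu, fogatapidapii, zowegotapitibapaa, hombuidolosihu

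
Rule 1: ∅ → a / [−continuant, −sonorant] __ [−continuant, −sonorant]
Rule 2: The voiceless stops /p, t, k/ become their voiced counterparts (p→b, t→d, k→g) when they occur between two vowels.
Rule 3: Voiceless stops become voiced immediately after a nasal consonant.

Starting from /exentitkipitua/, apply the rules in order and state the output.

Rule 1 (stop-cluster a-epenthesis): /t/ and /k/ form a stop–stop cluster, so [a] is inserted between them. /exentitkipitua/ → exentitakipitua.
Rule 2 (intervocalic voicing): /t/ is a voiceless stop between vowels /i/ and /a/, so it voices to [d]. /k/ is a voiceless stop between vowels /a/ and /i/, so it voices to [g]. /p/ is a voiceless stop between vowels /i/ and /i/, so it voices to [b]. /t/ is a voiceless stop between vowels /i/ and /u/, so it voices to [d]. /exentitakipitua/ → exentidagibidua.
Rule 3 (post-nasal voicing): /t/ is a voiceless stop immediately after the nasal /n/, so it voices to [d]. /exentidagibidua/ → exendidagibidua.

exendidagibidua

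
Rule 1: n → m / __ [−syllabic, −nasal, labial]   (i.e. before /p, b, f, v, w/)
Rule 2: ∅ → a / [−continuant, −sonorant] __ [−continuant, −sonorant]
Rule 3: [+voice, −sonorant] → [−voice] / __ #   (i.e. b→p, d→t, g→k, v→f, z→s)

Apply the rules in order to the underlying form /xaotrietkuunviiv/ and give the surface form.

Rule 1 (nasal place assimilation): /n/ precedes the labial consonant /v/, so it assimilates in place to [m]. /xaotrietkuunviiv/ → xaotrietkuumviiv.
Rule 2 (stop-cluster a-epenthesis): /t/ and /k/ form a stop–stop cluster, so [a] is inserted between them. /xaotrietkuumviiv/ → xaotrietakuumviiv.
Rule 3 (final devoicing): /v/ is a voiced obstruent in word-final position, so it devoices to [f]. /xaotrietakuumviiv/ → xaotrietakuumviif.

xaotrietakuumviif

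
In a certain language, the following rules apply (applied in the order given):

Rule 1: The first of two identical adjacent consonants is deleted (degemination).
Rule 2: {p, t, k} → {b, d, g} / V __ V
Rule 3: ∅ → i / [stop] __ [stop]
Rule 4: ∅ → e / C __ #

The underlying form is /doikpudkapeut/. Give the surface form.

doikipudikabeute

Rule 1 (degemination): no segment meets the environment; /doikpudkapeut/ is unchanged.
Rule 2 (intervocalic voicing): /p/ is a voiceless stop between vowels /a/ and /e/, so it voices to [b]. /doikpudkapeut/ → doikpudkabeut.
Rule 3 (stop-cluster i-epenthesis): /k/ and /p/ form a stop–stop cluster, so [i] is inserted between them. /d/ and /k/ form a stop–stop cluster, so [i] is inserted between them. /doikpudkabeut/ → doikipudikabeut.
Rule 4 (final e-epenthesis): the form ends in the consonant /t/, so [e] is inserted word-finally. /doikipudikabeut/ → doikipudikabeute.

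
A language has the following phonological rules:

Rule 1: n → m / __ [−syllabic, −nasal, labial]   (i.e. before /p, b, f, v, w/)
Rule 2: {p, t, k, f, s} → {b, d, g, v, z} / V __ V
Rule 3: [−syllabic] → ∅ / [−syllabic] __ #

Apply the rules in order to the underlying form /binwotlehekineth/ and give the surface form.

Rule 1 (nasal place assimilation): /n/ precedes the labial consonant /w/, so it assimilates in place to [m]. /binwotlehekineth/ → bimwotlehekineth.
Rule 2 (intervocalic voicing): /k/ is a voiceless obstruent between vowels /e/ and /i/, so it voices to [g]. /bimwotlehekineth/ → bimwotlehegineth.
Rule 3 (final cluster simplification): /h/ is the second consonant of a word-final cluster /th/, so it deletes. /bimwotlehegineth/ → bimwotleheginet.

bimwotleheginet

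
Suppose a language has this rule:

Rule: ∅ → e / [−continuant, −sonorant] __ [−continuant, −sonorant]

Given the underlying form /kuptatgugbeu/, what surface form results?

/p/ and /t/ form a stop–stop cluster, so [e] is inserted between them.
/t/ and /g/ form a stop–stop cluster, so [e] is inserted between them.
/g/ and /b/ form a stop–stop cluster, so [e] is inserted between them.
Surface form: [kupetategugebeu].

kupetategugebeu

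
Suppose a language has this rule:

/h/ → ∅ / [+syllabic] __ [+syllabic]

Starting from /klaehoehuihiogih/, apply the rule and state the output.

klaeoeuiiogih

/h/ occurs between vowels /e/ and /o/, so it deletes.
/h/ occurs between vowels /e/ and /u/, so it deletes.
/h/ occurs between vowels /i/ and /i/, so it deletes.
Surface form: [klaeoeuiiogih].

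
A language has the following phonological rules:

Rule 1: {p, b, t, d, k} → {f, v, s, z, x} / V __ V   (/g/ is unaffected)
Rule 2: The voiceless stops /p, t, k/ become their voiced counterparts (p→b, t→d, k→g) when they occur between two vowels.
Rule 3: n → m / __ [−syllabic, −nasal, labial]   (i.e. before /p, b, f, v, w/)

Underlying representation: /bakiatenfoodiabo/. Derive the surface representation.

baxiasemfooziavo

Rule 1 (intervocalic spirantization): /k/ is a stop between vowels /a/ and /i/, so it spirantizes to the fricative [x]. /t/ is a stop between vowels /a/ and /e/, so it spirantizes to the fricative [s]. /d/ is a stop between vowels /o/ and /i/, so it spirantizes to the fricative [z]. /b/ is a stop between vowels /a/ and /o/, so it spirantizes to the fricative [v]. /bakiatenfoodiabo/ → baxiasenfooziavo.
Rule 2 (intervocalic voicing): no segment meets the environment; /baxiasenfooziavo/ is unchanged.
Rule 3 (nasal place assimilation): /n/ precedes the labial consonant /f/, so it assimilates in place to [m]. /baxiasenfooziavo/ → baxiasemfooziavo.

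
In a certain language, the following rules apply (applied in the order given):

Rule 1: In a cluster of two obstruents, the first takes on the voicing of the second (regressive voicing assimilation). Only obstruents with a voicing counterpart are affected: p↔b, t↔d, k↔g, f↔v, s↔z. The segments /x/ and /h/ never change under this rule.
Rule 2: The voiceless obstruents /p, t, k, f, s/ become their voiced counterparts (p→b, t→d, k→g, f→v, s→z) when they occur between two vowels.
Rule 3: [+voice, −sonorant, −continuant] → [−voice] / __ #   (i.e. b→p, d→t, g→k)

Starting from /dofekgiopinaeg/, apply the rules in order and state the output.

doveggiobinaek

Rule 1 (regressive voicing assimilation): /k/ precedes the voiced obstruent /g/, so it voices to [g] by assimilation. /dofekgiopinaeg/ → dofeggiopinaeg.
Rule 2 (intervocalic voicing): /f/ is a voiceless obstruent between vowels /o/ and /e/, so it voices to [v]. /p/ is a voiceless obstruent between vowels /o/ and /i/, so it voices to [b]. /dofeggiopinaeg/ → doveggiobinaeg.
Rule 3 (final devoicing): /g/ is a voiced stop in word-final position, so it devoices to [k]. /doveggiobinaeg/ → doveggiobinaek.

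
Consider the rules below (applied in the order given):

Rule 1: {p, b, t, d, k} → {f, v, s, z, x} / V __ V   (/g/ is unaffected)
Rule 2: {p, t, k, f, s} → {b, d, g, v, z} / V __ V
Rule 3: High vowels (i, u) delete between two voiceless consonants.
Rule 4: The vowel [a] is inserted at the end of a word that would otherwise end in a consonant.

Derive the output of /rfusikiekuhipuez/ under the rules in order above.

Rule 1 (intervocalic spirantization): /k/ is a stop between vowels /i/ and /i/, so it spirantizes to the fricative [x]. /k/ is a stop between vowels /e/ and /u/, so it spirantizes to the fricative [x]. /p/ is a stop between vowels /i/ and /u/, so it spirantizes to the fricative [f]. /rfusikiekuhipuez/ → rfusixiexuhifuez.
Rule 2 (intervocalic voicing): /s/ is a voiceless obstruent between vowels /u/ and /i/, so it voices to [z]. /f/ is a voiceless obstruent between vowels /i/ and /u/, so it voices to [v]. /rfusixiexuhifuez/ → rfuzixiexuhivuez.
Rule 3 (high vowel syncope): /u/ is a high vowel flanked by voiceless consonants /x/ and /h/, so it deletes. /rfuzixiexuhivuez/ → rfuzixiexhivuez.
Rule 4 (final a-epenthesis): the form ends in the consonant /z/, so [a] is inserted word-finally. /rfuzixiexhivuez/ → rfuzixiexhivueza.

rfuzixiexhivueza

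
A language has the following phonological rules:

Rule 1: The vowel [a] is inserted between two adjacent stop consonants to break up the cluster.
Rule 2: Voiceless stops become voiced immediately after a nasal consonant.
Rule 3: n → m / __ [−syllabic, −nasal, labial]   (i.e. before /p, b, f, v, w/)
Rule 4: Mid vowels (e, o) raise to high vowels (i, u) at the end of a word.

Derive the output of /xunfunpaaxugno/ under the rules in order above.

Rule 1 (stop-cluster a-epenthesis): no segment meets the environment; /xunfunpaaxugno/ is unchanged.
Rule 2 (post-nasal voicing): /p/ is a voiceless stop immediately after the nasal /n/, so it voices to [b]. /xunfunpaaxugno/ → xunfunbaaxugno.
Rule 3 (nasal place assimilation): /n/ precedes the labial consonant /f/, so it assimilates in place to [m]. /n/ precedes the labial consonant /b/, so it assimilates in place to [m]. /xunfunbaaxugno/ → xumfumbaaxugno.
Rule 4 (final vowel raising): /o/ is a mid vowel in word-final position, so it raises to [u]. /xumfumbaaxugno/ → xumfumbaaxugnu.

xumfumbaaxugnu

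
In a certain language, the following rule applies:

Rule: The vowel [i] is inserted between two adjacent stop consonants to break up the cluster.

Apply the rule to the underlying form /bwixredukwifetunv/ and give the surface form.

No segment of /bwixredukwifetunv/ meets the structural description of the rule, so the form surfaces unchanged.

bwixredukwifetunv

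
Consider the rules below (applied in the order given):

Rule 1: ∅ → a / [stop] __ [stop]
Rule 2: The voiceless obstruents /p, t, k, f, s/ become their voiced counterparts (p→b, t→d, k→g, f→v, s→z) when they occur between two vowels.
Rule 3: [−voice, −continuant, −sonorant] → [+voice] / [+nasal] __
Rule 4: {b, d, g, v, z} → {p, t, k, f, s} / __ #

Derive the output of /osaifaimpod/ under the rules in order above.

ozaivaimbot

Rule 1 (stop-cluster a-epenthesis): no segment meets the environment; /osaifaimpod/ is unchanged.
Rule 2 (intervocalic voicing): /s/ is a voiceless obstruent between vowels /o/ and /a/, so it voices to [z]. /f/ is a voiceless obstruent between vowels /i/ and /a/, so it voices to [v]. /osaifaimpod/ → ozaivaimpod.
Rule 3 (post-nasal voicing): /p/ is a voiceless stop immediately after the nasal /m/, so it voices to [b]. /ozaivaimpod/ → ozaivaimbod.
Rule 4 (final devoicing): /d/ is a voiced obstruent in word-final position, so it devoices to [t]. /ozaivaimbod/ → ozaivaimbot.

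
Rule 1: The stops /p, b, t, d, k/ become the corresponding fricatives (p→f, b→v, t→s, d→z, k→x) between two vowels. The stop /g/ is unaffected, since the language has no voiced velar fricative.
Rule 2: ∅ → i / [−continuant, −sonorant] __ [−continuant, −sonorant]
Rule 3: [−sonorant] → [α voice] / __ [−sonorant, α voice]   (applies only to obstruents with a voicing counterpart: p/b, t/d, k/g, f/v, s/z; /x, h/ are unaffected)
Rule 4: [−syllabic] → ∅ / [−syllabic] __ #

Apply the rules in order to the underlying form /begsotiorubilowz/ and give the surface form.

beksosioruvilow

Rule 1 (intervocalic spirantization): /t/ is a stop between vowels /o/ and /i/, so it spirantizes to the fricative [s]. /b/ is a stop between vowels /u/ and /i/, so it spirantizes to the fricative [v]. /begsotiorubilowz/ → begsosioruvilowz.
Rule 2 (stop-cluster i-epenthesis): no segment meets the environment; /begsosioruvilowz/ is unchanged.
Rule 3 (regressive voicing assimilation): /g/ precedes the voiceless obstruent /s/, so it devoices to [k] by assimilation. /begsosioruvilowz/ → beksosioruvilowz.
Rule 4 (final cluster simplification): /z/ is the second consonant of a word-final cluster /wz/, so it deletes. /beksosioruvilowz/ → beksosioruvilow.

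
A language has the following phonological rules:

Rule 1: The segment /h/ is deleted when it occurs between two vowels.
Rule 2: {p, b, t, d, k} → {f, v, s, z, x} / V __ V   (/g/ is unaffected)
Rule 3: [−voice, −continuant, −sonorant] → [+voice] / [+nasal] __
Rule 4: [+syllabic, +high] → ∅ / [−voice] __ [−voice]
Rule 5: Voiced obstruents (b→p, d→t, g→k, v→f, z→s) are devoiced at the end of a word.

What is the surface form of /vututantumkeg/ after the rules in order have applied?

vussandumgek

Rule 1 (intervocalic h-deletion): no segment meets the environment; /vututantumkeg/ is unchanged.
Rule 2 (intervocalic spirantization): /t/ is a stop between vowels /u/ and /u/, so it spirantizes to the fricative [s]. /t/ is a stop between vowels /u/ and /a/, so it spirantizes to the fricative [s]. /vututantumkeg/ → vususantumkeg.
Rule 3 (post-nasal voicing): /t/ is a voiceless stop immediately after the nasal /n/, so it voices to [d]. /k/ is a voiceless stop immediately after the nasal /m/, so it voices to [g]. /vususantumkeg/ → vususandumgeg.
Rule 4 (high vowel syncope): /u/ is a high vowel flanked by voiceless consonants /s/ and /s/, so it deletes. /vususandumgeg/ → vussandumgeg.
Rule 5 (final devoicing): /g/ is a voiced obstruent in word-final position, so it devoices to [k]. /vussandumgeg/ → vussandumgek.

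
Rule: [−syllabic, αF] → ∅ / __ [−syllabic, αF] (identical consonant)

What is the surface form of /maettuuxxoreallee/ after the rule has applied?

/tt/ is a geminate; the first /t/ deletes.
/xx/ is a geminate; the first /x/ deletes.
/ll/ is a geminate; the first /l/ deletes.
The other instances of /m/, /t/, /x/, /r/, /l/ do not occur in the required environment and remain unchanged.
Surface form: [maetuuxorealee].

maetuuxorealee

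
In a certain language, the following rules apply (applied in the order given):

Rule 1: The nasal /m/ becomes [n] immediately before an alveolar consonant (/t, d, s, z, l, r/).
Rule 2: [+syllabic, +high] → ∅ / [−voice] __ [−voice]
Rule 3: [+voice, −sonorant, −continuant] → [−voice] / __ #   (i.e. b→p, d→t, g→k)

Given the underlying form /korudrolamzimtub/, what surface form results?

Rule 1 (nasal place assimilation): /m/ precedes the alveolar consonant /z/, so it assimilates in place to [n]. /m/ precedes the alveolar consonant /t/, so it assimilates in place to [n]. /korudrolamzimtub/ → korudrolanzintub.
Rule 2 (high vowel syncope): no segment meets the environment; /korudrolanzintub/ is unchanged.
Rule 3 (final devoicing): /b/ is a voiced stop in word-final position, so it devoices to [p]. /korudrolanzintub/ → korudrolanzintup.

korudrolanzintup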